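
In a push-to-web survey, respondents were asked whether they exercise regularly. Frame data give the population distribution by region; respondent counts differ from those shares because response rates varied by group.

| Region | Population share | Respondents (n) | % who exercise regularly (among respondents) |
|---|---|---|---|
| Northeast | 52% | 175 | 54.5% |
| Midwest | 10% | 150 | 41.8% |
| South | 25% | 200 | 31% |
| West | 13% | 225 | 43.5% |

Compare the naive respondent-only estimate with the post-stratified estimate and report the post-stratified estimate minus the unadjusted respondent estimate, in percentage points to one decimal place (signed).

+3.5 percentage points

Without adjustment, the pooled respondent share is:
  (175/750)×54.5 + (150/750)×41.8 + (200/750)×31 + (225/750)×43.5 = 42.3933%
Post-stratified estimate weights by population shares:
  0.52×54.5 + 0.1×41.8 + 0.25×31 + 0.13×43.5 = 45.925%
Difference = 45.925 − 42.3933 = 3.5317 pp.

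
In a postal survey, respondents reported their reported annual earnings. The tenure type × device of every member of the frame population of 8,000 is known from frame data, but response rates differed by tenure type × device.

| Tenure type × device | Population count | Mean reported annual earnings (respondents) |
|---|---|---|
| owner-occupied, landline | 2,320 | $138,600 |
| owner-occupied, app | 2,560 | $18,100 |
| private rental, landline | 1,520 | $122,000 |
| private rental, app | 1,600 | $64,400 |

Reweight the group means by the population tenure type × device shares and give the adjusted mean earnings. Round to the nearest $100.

Post-stratification weights by population share, not respondent share:
  owner-occupied, landline: (2,320/8,000) × 138,600 = 40,194
  owner-occupied, app: (2,560/8,000) × 18,100 = 5792
  private rental, landline: (1,520/8,000) × 122,000 = 23,180
  private rental, app: (1,600/8,000) × 64,400 = 12,880
Post-stratified estimate = 82,046 → $82,000.

$82,000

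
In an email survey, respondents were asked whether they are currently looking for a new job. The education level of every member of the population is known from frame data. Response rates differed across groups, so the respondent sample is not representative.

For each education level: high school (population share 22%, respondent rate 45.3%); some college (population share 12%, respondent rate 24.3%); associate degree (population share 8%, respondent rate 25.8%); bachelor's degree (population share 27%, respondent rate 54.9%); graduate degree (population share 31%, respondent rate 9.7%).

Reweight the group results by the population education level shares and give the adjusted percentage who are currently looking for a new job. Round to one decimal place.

32.8%

Reweight to the known education level distribution:
  high school: 0.22 × 45.3 = 9.966
  some college: 0.12 × 24.3 = 2.916
  associate degree: 0.08 × 25.8 = 2.064
  bachelor's degree: 0.27 × 54.9 = 14.823
  graduate degree: 0.31 × 9.7 = 3.007
Post-stratified estimate = 32.776 → 32.8%.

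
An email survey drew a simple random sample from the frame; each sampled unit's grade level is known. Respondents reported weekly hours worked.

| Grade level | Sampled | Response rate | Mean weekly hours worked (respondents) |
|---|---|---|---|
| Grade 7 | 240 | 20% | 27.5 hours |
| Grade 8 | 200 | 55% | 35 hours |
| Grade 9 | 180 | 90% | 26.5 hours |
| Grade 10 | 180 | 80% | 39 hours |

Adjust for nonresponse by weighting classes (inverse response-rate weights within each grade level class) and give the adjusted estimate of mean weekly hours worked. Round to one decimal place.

31.7

With weight = n_sampled/n_responded per class, the weighted class total is n_sampled:
  Grade 7: 240 × 27.5 = 6600
  Grade 8: 200 × 35 = 7000
  Grade 9: 180 × 26.5 = 4770
  Grade 10: 180 × 39 = 7020
Adjusted estimate = 25,390 / 800 = 31.7375 → 31.7.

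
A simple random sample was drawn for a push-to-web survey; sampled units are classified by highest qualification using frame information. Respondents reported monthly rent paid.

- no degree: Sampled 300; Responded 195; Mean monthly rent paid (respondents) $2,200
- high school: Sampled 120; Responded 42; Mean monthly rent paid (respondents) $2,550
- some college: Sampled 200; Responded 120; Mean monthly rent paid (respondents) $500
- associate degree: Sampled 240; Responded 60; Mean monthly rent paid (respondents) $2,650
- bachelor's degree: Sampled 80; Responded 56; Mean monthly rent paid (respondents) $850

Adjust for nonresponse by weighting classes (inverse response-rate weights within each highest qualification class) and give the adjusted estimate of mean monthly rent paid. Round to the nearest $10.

Class response rates: no degree 195/300 = 65%, high school 42/120 = 35%, some college 120/200 = 60%, associate degree 60/240 = 25%, bachelor's degree 56/80 = 70%.
With weight = n_sampled/n_responded per class, the weighted class total is n_sampled:
  no degree: 300 × 2200 = 660,000
  high school: 120 × 2550 = 306,000
  some college: 200 × 500 = 100,000
  associate degree: 240 × 2650 = 636,000
  bachelor's degree: 80 × 850 = 68,000
Adjusted estimate = 1,770,000 / 940 = 1882.98 → $1,880.

$1,880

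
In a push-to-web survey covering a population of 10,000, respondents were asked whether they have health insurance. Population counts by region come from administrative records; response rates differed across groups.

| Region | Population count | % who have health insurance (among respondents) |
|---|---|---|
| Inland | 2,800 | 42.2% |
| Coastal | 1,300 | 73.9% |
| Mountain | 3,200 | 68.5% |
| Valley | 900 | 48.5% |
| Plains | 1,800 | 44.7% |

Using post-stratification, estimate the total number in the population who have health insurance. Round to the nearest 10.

Estimated count per cell = population count × respondent percentage:
  Inland: 2,800 × 42.2% = 1181.6
  Coastal: 1,300 × 73.9% = 960.7
  Mountain: 3,200 × 68.5% = 2192
  Valley: 900 × 48.5% = 436.5
  Plains: 1,800 × 44.7% = 804.6
Estimated total = 5575.4 → 5,580.

5,580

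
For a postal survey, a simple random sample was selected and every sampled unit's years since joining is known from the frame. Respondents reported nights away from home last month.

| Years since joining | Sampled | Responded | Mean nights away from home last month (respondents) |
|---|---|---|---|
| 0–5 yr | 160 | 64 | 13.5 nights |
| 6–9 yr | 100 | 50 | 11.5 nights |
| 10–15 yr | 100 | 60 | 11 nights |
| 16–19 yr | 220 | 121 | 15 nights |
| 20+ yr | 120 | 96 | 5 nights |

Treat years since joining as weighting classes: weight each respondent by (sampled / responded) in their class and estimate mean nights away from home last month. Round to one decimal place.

Class response rates: 0–5 yr 64/160 = 40%, 6–9 yr 50/100 = 50%, 10–15 yr 60/100 = 60%, 16–19 yr 121/220 = 55%, 20+ yr 96/120 = 80%.
Inverse-response-rate weighting restores each class to its sampled count, so class totals weight by n_sampled:
  0–5 yr: 160 × 13.5 = 2160
  6–9 yr: 100 × 11.5 = 1150
  10–15 yr: 100 × 11 = 1100
  16–19 yr: 220 × 15 = 3300
  20+ yr: 120 × 5 = 600
Adjusted estimate = 8310 / 700 = 11.8714 → 11.9.

11.9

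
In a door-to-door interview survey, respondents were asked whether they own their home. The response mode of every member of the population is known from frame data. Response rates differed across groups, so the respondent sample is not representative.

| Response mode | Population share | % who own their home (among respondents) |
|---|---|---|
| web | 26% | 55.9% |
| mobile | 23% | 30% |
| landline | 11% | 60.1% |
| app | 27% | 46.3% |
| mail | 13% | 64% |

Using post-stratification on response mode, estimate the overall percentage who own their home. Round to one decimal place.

Post-stratification weights by population share, not respondent share:
  web: 0.26 × 55.9 = 14.534
  mobile: 0.23 × 30 = 6.9
  landline: 0.11 × 60.1 = 6.611
  app: 0.27 × 46.3 = 12.501
  mail: 0.13 × 64 = 8.32
Post-stratified estimate = 48.866 → 48.9%.

48.9%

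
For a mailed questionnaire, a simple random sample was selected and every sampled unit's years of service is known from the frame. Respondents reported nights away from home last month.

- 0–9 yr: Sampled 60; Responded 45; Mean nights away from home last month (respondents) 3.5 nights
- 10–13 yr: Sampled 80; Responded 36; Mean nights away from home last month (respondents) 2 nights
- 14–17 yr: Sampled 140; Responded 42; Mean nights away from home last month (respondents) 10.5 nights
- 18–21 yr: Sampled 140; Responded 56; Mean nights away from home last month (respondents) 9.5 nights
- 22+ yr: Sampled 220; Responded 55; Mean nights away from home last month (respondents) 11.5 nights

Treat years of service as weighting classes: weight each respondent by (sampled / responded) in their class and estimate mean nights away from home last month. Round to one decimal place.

8.9

Response rates by class: 0–9 yr 45/60 = 75%, 10–13 yr 36/80 = 45%, 14–17 yr 42/140 = 30%, 18–21 yr 56/140 = 40%, 22+ yr 55/220 = 25%.
Weighting each respondent by the inverse class response rate inflates each class back to its sampled size, so the class weight is n_sampled:
  0–9 yr: 60 × 3.5 = 210
  10–13 yr: 80 × 2 = 160
  14–17 yr: 140 × 10.5 = 1470
  18–21 yr: 140 × 9.5 = 1330
  22+ yr: 220 × 11.5 = 2530
Adjusted estimate = 5700 / 640 = 8.90625 → 8.9.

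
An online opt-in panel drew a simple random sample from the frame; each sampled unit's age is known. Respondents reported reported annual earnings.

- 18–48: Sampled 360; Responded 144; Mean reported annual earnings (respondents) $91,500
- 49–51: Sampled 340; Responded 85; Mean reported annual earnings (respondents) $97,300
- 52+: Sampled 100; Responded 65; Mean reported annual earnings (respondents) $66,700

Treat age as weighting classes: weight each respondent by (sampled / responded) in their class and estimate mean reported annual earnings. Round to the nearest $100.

$90,900

Response rates by class: 18–48 144/360 = 40%, 49–51 85/340 = 25%, 52+ 65/100 = 65%.
Each respondent's weight = sampled/responded in their class; summing within a class gives n_sampled, so:
  18–48: 360 × 91,500 = 32,940,000
  49–51: 340 × 97,300 = 33,082,000
  52+: 100 × 66,700 = 6,670,000
Adjusted estimate = 72,692,000 / 800 = 90,865 → $90,900.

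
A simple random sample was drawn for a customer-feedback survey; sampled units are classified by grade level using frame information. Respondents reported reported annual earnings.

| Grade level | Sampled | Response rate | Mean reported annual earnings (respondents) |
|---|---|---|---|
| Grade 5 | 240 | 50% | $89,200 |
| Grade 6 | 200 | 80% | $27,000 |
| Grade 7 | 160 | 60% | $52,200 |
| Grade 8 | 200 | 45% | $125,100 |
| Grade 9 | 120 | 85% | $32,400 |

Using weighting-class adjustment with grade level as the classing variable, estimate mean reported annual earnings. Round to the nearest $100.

Weighting each respondent by the inverse class response rate inflates each class back to its sampled size, so the class weight is n_sampled:
  Grade 5: 240 × 89,200 = 21,408,000
  Grade 6: 200 × 27,000 = 5,400,000
  Grade 7: 160 × 52,200 = 8,352,000
  Grade 8: 200 × 125,100 = 25,020,000
  Grade 9: 120 × 32,400 = 3,888,000
Adjusted estimate = 64,068,000 / 920 = 69639.1 → $69,600.

$69,600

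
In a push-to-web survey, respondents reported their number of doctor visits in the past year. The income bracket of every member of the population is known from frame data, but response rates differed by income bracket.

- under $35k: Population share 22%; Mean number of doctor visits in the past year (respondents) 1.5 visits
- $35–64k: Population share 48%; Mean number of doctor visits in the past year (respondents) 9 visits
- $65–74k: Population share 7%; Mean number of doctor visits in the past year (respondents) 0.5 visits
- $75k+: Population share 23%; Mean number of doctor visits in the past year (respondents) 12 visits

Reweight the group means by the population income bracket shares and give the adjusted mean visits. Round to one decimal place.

7.4

Each cell contributes population-share × respondent value:
  under $35k: 0.22 × 1.5 = 0.33
  $35–64k: 0.48 × 9 = 4.32
  $65–74k: 0.07 × 0.5 = 0.035
  $75k+: 0.23 × 12 = 2.76
Post-stratified estimate = 7.445 → 7.4.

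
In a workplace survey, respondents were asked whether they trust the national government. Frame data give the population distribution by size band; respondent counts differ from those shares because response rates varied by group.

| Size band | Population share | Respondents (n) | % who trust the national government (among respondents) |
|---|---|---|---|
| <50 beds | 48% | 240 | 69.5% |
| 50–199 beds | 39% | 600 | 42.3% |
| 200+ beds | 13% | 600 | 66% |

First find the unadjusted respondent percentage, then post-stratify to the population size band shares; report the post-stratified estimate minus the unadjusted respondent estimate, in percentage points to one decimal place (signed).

+1.7 percentage points

Without adjustment, the pooled respondent share is:
  (240/1440)×69.5 + (600/1440)×42.3 + (600/1440)×66 = 56.7083%
Post-stratified estimate weights by population shares:
  0.48×69.5 + 0.39×42.3 + 0.13×66 = 58.437%
Difference = 58.437 − 56.7083 = 1.7287 pp.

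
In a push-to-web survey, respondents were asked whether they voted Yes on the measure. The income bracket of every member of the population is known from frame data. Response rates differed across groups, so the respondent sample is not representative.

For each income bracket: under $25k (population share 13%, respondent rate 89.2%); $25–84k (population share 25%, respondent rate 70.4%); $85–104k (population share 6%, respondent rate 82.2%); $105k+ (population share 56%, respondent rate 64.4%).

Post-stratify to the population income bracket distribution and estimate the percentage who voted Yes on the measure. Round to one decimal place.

Weight each group's respondent value by its population share:
  under $25k: 0.13 × 89.2 = 11.596
  $25–84k: 0.25 × 70.4 = 17.6
  $85–104k: 0.06 × 82.2 = 4.932
  $105k+: 0.56 × 64.4 = 36.064
Post-stratified estimate = 70.192 → 70.2%.

70.2%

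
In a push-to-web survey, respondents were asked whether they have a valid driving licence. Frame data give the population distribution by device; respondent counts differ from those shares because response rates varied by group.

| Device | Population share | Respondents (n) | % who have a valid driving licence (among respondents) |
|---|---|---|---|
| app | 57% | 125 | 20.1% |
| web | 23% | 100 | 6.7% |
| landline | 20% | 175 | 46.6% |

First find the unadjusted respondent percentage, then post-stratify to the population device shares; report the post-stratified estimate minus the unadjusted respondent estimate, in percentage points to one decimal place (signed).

Without adjustment, the pooled respondent share is:
  (125/400)×20.1 + (100/400)×6.7 + (175/400)×46.6 = 28.3438%
Post-stratifying to population shares instead:
  0.57×20.1 + 0.23×6.7 + 0.2×46.6 = 22.318%
Difference = 22.318 − 28.3438 = -6.0258 pp.

-6.0 percentage points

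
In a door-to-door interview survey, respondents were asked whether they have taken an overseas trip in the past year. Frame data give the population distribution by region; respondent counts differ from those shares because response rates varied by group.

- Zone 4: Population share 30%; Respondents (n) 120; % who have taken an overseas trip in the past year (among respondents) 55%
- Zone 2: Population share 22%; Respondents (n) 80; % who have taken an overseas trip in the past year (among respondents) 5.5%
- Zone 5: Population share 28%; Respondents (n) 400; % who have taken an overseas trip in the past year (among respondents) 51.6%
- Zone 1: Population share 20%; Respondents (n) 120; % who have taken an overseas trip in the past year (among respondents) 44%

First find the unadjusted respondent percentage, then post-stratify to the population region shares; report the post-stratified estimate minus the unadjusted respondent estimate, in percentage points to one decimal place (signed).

Unadjusted (pooled respondent) estimate weights by respondent counts:
  (120/720)×55 + (80/720)×5.5 + (400/720)×51.6 + (120/720)×44 = 45.7778%
Reweighting by population region shares:
  0.3×55 + 0.22×5.5 + 0.28×51.6 + 0.2×44 = 40.958%
Difference = 40.958 − 45.7778 = -4.8198 pp.

-4.8 percentage points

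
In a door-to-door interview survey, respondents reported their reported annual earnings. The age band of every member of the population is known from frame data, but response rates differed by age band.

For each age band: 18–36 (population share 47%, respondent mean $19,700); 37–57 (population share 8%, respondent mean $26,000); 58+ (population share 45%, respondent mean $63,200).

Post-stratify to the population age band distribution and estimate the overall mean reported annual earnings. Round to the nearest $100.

Weight each group's respondent value by its population share:
  18–36: 0.47 × 19,700 = 9259
  37–57: 0.08 × 26,000 = 2080
  58+: 0.45 × 63,200 = 28,440
Post-stratified estimate = 39,779 → $39,800.

$39,800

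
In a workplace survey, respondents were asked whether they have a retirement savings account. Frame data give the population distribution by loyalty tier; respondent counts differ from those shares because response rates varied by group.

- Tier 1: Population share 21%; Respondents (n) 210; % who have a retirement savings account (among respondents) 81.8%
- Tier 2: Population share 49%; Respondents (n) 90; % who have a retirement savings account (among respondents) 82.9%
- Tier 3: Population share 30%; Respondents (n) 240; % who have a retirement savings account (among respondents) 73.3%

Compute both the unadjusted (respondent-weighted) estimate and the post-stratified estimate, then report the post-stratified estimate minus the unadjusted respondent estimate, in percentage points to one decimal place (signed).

+1.6 percentage points

Naive respondent-only estimate (weights = respondent counts):
  (210/540)×81.8 + (90/540)×82.9 + (240/540)×73.3 = 78.2056%
Post-stratifying to population shares instead:
  0.21×81.8 + 0.49×82.9 + 0.3×73.3 = 79.789%
Difference = 79.789 − 78.2056 = 1.5834 pp.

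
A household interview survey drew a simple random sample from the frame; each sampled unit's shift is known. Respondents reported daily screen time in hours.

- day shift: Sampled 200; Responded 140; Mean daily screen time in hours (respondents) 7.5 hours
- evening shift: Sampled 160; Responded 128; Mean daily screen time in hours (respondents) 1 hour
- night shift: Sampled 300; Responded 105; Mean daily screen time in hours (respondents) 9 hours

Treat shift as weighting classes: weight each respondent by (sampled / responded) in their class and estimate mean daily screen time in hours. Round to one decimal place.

Response rates by class: day shift 140/200 = 70%, evening shift 128/160 = 80%, night shift 105/300 = 35%.
Weighting each respondent by the inverse class response rate inflates each class back to its sampled size, so the class weight is n_sampled:
  day shift: 200 × 7.5 = 1500
  evening shift: 160 × 1 = 160
  night shift: 300 × 9 = 2700
Adjusted estimate = 4360 / 660 = 6.60606 → 6.6.

6.6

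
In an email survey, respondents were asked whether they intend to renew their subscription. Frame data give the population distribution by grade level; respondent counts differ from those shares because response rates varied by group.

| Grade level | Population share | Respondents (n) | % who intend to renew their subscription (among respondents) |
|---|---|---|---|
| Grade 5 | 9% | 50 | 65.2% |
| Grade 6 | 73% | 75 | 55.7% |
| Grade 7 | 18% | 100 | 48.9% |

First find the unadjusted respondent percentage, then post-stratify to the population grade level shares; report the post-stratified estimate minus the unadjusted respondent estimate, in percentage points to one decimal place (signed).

+0.5 percentage points

Unadjusted (pooled respondent) estimate weights by respondent counts:
  (50/225)×65.2 + (75/225)×55.7 + (100/225)×48.9 = 54.7889%
Reweighting by population grade level shares:
  0.09×65.2 + 0.73×55.7 + 0.18×48.9 = 55.331%
Difference = 55.331 − 54.7889 = 0.5421 pp.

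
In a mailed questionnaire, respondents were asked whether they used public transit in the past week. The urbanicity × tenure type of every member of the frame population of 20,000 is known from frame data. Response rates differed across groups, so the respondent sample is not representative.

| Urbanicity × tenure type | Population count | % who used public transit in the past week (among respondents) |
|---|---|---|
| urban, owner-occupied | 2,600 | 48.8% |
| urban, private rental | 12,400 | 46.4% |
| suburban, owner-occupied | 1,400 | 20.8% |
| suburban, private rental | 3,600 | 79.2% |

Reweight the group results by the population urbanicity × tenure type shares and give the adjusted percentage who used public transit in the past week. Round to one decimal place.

Post-stratification weights by population share, not respondent share:
  urban, owner-occupied: (2,600/20,000) × 48.8 = 6.344
  urban, private rental: (12,400/20,000) × 46.4 = 28.768
  suburban, owner-occupied: (1,400/20,000) × 20.8 = 1.456
  suburban, private rental: (3,600/20,000) × 79.2 = 14.256
Post-stratified estimate = 50.824 → 50.8%.

50.8%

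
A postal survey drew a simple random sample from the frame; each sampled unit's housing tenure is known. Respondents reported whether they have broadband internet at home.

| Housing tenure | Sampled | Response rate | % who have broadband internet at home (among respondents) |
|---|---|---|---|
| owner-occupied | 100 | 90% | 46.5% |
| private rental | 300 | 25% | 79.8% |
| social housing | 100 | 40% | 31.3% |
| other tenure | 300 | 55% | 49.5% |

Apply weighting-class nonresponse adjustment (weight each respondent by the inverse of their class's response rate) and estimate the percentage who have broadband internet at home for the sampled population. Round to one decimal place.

Inverse-response-rate weighting restores each class to its sampled count, so class totals weight by n_sampled:
  owner-occupied: 100 × 46.5 = 4650
  private rental: 300 × 79.8 = 23,940
  social housing: 100 × 31.3 = 3130
  other tenure: 300 × 49.5 = 14,850
Adjusted estimate = 46,570 / 800 = 58.2125 → 58.2%.

58.2%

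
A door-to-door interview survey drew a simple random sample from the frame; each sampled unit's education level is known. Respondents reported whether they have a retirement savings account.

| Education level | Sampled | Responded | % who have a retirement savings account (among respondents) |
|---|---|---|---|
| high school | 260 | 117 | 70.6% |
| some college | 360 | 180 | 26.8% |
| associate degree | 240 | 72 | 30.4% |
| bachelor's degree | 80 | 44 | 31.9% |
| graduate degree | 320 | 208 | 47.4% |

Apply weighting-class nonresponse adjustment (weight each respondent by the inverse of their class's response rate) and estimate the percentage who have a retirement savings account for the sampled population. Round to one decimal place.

Class response rates: high school 117/260 = 45%, some college 180/360 = 50%, associate degree 72/240 = 30%, bachelor's degree 44/80 = 55%, graduate degree 208/320 = 65%.
Weighting each respondent by the inverse class response rate inflates each class back to its sampled size, so the class weight is n_sampled:
  high school: 260 × 70.6 = 18,356
  some college: 360 × 26.8 = 9648
  associate degree: 240 × 30.4 = 7296
  bachelor's degree: 80 × 31.9 = 2552
  graduate degree: 320 × 47.4 = 15,168
Adjusted estimate = 53,020 / 1,260 = 42.0794 → 42.1%.

42.1%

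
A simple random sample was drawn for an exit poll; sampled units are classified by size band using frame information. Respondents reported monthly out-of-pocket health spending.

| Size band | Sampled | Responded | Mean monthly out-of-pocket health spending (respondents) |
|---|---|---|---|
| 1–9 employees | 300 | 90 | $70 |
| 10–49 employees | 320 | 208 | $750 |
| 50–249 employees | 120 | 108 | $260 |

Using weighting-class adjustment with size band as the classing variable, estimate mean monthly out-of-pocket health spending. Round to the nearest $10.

$390

Response rates by class: 1–9 employees 90/300 = 30%, 10–49 employees 208/320 = 65%, 50–249 employees 108/120 = 90%.
Inverse-response-rate weighting restores each class to its sampled count, so class totals weight by n_sampled:
  1–9 employees: 300 × 70 = 21,000
  10–49 employees: 320 × 750 = 240,000
  50–249 employees: 120 × 260 = 31,200
Adjusted estimate = 292,200 / 740 = 394.865 → $390.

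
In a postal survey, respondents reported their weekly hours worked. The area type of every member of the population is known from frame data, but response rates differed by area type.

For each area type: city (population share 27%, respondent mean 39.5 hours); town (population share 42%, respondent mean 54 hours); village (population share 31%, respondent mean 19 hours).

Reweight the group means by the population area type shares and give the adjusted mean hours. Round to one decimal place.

Reweight to the known area type distribution:
  city: 0.27 × 39.5 = 10.665
  town: 0.42 × 54 = 22.68
  village: 0.31 × 19 = 5.89
Post-stratified estimate = 39.235 → 39.2.

39.2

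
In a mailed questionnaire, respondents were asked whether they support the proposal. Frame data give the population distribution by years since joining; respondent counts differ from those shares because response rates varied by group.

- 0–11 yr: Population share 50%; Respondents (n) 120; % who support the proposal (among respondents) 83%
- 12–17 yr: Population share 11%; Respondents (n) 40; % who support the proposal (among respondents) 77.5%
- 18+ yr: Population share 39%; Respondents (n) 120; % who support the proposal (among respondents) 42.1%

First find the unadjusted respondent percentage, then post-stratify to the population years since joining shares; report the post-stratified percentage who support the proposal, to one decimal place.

Naive respondent-only estimate (weights = respondent counts):
  (120/280)×83 + (40/280)×77.5 + (120/280)×42.1 = 64.6857%
Post-stratified estimate weights by population shares:
  0.5×83 + 0.11×77.5 + 0.39×42.1 = 66.444%

66.4%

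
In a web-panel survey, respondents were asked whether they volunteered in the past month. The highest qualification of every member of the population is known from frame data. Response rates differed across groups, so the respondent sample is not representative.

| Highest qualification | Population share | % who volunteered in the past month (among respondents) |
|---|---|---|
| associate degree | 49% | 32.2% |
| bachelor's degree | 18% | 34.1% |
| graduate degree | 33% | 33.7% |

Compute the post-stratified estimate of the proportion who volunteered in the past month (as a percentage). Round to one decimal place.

33.0%

Weight each group's respondent value by its population share:
  associate degree: 0.49 × 32.2 = 15.778
  bachelor's degree: 0.18 × 34.1 = 6.138
  graduate degree: 0.33 × 33.7 = 11.121
Post-stratified estimate = 33.037 → 33.0%.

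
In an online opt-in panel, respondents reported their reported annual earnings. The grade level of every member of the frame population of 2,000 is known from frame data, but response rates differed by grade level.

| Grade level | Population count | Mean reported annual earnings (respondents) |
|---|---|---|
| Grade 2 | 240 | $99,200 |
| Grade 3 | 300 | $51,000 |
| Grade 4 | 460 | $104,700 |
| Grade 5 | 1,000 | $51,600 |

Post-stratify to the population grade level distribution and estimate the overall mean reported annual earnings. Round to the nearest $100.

Post-stratification weights by population share, not respondent share:
  Grade 2: (240/2,000) × 99,200 = 11,904
  Grade 3: (300/2,000) × 51,000 = 7650
  Grade 4: (460/2,000) × 104,700 = 24,081
  Grade 5: (1,000/2,000) × 51,600 = 25,800
Post-stratified estimate = 69,435 → $69,400.

$69,400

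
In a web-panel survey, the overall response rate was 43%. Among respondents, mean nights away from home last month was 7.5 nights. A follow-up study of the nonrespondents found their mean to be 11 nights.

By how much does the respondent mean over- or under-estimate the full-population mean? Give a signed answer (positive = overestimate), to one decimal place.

Nonresponse fraction = 1 − 0.43 = 0.57.
Bias = (nonresponse fraction) × (respondent mean − nonrespondent mean)
     = 0.57 × (7.5 − 11) = 0.57 × -3.5 = -1.995.

-2.0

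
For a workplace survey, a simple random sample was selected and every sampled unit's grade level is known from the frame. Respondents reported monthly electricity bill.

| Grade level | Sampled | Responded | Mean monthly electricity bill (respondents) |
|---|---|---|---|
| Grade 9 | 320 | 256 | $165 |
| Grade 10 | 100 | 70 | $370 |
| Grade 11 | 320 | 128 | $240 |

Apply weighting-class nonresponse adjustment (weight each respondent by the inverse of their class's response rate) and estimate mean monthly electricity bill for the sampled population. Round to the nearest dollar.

$225

Response rates by class: Grade 9 256/320 = 80%, Grade 10 70/100 = 70%, Grade 11 128/320 = 40%.
Weighting each respondent by the inverse class response rate inflates each class back to its sampled size, so the class weight is n_sampled:
  Grade 9: 320 × 165 = 52,800
  Grade 10: 100 × 370 = 37,000
  Grade 11: 320 × 240 = 76,800
Adjusted estimate = 166,600 / 740 = 225.135 → $225.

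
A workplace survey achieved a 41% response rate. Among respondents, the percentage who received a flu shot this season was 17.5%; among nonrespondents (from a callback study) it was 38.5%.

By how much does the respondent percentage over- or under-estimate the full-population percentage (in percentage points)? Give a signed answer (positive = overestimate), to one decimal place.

Nonresponse fraction = 1 − 0.41 = 0.59.
Bias = (nonresponse fraction) × (respondent percentage − nonrespondent percentage)
     = 0.59 × (17.5 − 38.5) = 0.59 × -21 = -12.39.

-12.4 percentage points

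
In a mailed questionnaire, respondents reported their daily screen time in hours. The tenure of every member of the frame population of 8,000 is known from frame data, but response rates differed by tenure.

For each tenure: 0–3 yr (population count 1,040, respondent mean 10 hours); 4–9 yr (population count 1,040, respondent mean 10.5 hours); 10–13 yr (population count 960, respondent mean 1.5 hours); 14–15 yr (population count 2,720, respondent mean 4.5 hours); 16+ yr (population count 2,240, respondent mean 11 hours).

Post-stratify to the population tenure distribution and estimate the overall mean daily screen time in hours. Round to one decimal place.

7.5

Weight each group's respondent value by its population share:
  0–3 yr: (1,040/8,000) × 10 = 1.3
  4–9 yr: (1,040/8,000) × 10.5 = 1.365
  10–13 yr: (960/8,000) × 1.5 = 0.18
  14–15 yr: (2,720/8,000) × 4.5 = 1.53
  16+ yr: (2,240/8,000) × 11 = 3.08
Post-stratified estimate = 7.455 → 7.5.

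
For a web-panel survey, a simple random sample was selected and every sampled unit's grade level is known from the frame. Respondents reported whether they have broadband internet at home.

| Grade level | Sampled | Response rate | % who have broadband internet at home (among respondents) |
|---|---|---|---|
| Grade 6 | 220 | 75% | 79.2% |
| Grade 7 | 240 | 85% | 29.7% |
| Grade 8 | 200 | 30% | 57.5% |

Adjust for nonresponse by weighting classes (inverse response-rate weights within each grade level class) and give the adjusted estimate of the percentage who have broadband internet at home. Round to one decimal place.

Weighting each respondent by the inverse class response rate inflates each class back to its sampled size, so the class weight is n_sampled:
  Grade 6: 220 × 79.2 = 17,424
  Grade 7: 240 × 29.7 = 7128
  Grade 8: 200 × 57.5 = 11,500
Adjusted estimate = 36,052 / 660 = 54.6242 → 54.6%.

54.6%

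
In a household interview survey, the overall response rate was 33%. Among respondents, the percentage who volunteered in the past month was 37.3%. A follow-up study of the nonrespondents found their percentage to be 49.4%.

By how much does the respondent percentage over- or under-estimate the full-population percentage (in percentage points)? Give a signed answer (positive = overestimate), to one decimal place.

-8.1 percentage points

Nonresponse fraction = 1 − 0.33 = 0.67.
Bias = (nonresponse fraction) × (respondent percentage − nonrespondent percentage)
     = 0.67 × (37.3 − 49.4) = 0.67 × -12.1 = -8.107.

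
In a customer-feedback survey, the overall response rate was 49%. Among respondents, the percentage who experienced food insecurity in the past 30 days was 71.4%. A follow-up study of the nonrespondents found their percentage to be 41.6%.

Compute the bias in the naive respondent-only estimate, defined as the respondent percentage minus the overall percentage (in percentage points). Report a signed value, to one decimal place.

+15.2 percentage points

Nonresponse fraction = 1 − 0.49 = 0.51.
Bias = (nonresponse fraction) × (respondent percentage − nonrespondent percentage)
     = 0.51 × (71.4 − 41.6) = 0.51 × 29.8 = 15.198.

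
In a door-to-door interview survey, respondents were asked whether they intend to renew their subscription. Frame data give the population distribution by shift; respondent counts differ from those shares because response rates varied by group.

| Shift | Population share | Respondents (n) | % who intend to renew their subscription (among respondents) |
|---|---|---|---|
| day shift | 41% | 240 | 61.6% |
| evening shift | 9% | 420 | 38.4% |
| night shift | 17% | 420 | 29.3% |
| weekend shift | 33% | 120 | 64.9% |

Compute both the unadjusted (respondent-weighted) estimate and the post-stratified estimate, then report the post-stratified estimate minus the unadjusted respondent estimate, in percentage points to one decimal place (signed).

+12.6 percentage points

Unadjusted (pooled respondent) estimate weights by respondent counts:
  (240/1200)×61.6 + (420/1200)×38.4 + (420/1200)×29.3 + (120/1200)×64.9 = 42.505%
Reweighting by population shift shares:
  0.41×61.6 + 0.09×38.4 + 0.17×29.3 + 0.33×64.9 = 55.11%
Difference = 55.11 − 42.505 = 12.605 pp.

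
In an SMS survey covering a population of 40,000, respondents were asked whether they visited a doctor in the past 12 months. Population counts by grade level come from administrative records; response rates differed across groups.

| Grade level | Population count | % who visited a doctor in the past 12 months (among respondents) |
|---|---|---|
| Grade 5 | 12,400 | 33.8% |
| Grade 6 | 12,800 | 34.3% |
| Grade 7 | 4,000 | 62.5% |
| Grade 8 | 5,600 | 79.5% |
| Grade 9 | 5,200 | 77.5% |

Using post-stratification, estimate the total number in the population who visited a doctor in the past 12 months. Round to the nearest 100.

19,600

Apply each group's respondent rate to its population count:
  Grade 5: 12,400 × 33.8% = 4191.2
  Grade 6: 12,800 × 34.3% = 4390.4
  Grade 7: 4,000 × 62.5% = 2500
  Grade 8: 5,600 × 79.5% = 4452
  Grade 9: 5,200 × 77.5% = 4030
Estimated total = 19563.6 → 19,600.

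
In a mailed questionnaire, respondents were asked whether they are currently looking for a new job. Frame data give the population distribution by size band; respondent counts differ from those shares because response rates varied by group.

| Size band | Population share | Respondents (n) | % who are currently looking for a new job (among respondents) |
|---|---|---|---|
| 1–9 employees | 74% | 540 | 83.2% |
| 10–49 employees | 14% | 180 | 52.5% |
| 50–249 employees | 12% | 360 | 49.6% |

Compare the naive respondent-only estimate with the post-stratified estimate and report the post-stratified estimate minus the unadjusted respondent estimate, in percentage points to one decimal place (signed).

Unadjusted (pooled respondent) estimate weights by respondent counts:
  (540/1080)×83.2 + (180/1080)×52.5 + (360/1080)×49.6 = 66.8833%
Post-stratifying to population shares instead:
  0.74×83.2 + 0.14×52.5 + 0.12×49.6 = 74.87%
Difference = 74.87 − 66.8833 = 7.9867 pp.

+8.0 percentage points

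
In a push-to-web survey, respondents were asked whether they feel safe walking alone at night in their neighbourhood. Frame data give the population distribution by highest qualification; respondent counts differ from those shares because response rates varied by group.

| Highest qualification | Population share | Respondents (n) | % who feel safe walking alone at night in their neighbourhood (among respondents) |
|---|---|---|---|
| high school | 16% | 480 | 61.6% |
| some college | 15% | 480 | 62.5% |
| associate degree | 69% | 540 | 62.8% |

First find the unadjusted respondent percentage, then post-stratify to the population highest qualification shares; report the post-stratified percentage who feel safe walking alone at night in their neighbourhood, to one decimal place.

62.6%

Unadjusted (pooled respondent) estimate weights by respondent counts:
  (480/1500)×61.6 + (480/1500)×62.5 + (540/1500)×62.8 = 62.32%
Post-stratifying to population shares instead:
  0.16×61.6 + 0.15×62.5 + 0.69×62.8 = 62.563%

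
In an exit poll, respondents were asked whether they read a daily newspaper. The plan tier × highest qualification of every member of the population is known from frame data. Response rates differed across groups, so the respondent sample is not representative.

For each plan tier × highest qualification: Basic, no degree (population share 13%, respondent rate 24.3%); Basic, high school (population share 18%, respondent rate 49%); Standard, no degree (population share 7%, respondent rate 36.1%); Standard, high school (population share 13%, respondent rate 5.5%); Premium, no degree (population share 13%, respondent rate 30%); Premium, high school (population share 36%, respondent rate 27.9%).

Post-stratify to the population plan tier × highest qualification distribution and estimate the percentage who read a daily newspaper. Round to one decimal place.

29.2%

Weight each group's respondent value by its population share:
  Basic, no degree: 0.13 × 24.3 = 3.159
  Basic, high school: 0.18 × 49 = 8.82
  Standard, no degree: 0.07 × 36.1 = 2.527
  Standard, high school: 0.13 × 5.5 = 0.715
  Premium, no degree: 0.13 × 30 = 3.9
  Premium, high school: 0.36 × 27.9 = 10.044
Post-stratified estimate = 29.165 → 29.2%.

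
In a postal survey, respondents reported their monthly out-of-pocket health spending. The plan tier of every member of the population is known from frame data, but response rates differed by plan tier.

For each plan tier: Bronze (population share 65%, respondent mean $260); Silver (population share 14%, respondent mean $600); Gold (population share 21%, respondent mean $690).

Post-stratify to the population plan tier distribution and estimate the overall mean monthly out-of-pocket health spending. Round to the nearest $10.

Reweight to the known plan tier distribution:
  Bronze: 0.65 × 260 = 169
  Silver: 0.14 × 600 = 84
  Gold: 0.21 × 690 = 144.9
Post-stratified estimate = 397.9 → $400.

$400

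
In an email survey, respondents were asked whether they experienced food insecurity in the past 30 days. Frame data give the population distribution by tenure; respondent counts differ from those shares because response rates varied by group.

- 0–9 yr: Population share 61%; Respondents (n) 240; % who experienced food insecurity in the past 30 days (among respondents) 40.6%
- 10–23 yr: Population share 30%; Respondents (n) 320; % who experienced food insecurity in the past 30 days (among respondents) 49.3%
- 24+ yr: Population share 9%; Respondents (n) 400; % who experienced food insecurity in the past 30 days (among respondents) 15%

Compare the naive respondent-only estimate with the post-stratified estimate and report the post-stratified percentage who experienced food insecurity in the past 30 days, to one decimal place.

Without adjustment, the pooled respondent share is:
  (240/960)×40.6 + (320/960)×49.3 + (400/960)×15 = 32.8333%
Post-stratifying to population shares instead:
  0.61×40.6 + 0.3×49.3 + 0.09×15 = 40.906%

40.9%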